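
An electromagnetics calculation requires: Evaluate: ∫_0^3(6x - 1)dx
Step 1: Find antiderivative F(x) = 3x^2 - x
Step 2: F(3) - F(0) = 24 - (0) = 24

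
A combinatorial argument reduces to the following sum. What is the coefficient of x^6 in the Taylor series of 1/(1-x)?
1/(1-x) = Σ x^n for |x|<1
All coefficients are 1

Answer: 1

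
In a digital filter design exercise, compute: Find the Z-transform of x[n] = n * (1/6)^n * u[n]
Using the property Z{n * a^n * u[n]}=az/(z-a)^2
With a=1/6: X(z)=(1/6)z/(z - 1/6)^2, |z| > 1/6

Answer: (1/6)z/(z - 1/6)^2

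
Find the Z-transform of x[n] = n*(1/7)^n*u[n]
Using the property Z{n*a^n*u[n]}=az/(z-a)^2
With a=1/7: X(z)=(1/7)z/(z - 1/7)^2, |z| > 1/7

Answer: (1/7)z/(z - 1/7)^2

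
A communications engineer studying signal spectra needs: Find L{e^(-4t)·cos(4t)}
First shifting: L{e^(at)f(t)} = F(s-a)
L{cos(4t)} = s/(s² + 16)
Shift: (s + 4)/((s + 4)² + 16)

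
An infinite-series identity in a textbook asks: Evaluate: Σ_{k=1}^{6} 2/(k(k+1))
Partial fractions: 2/(k(k+1))=2/k - 2/(k+1)
Telescoping sum: 2(1-1/7)=2·6/7

Answer: 12/7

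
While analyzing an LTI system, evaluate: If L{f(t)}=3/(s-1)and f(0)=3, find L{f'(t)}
L{f'(t)}=s·F(s) - f(0)=3s/(s-1)-3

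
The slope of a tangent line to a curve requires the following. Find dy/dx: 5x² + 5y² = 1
Differentiate: 10x + 10y·(dy/dx) = 0
dy/dx = -10x/(10y) = -1·(x/y)

Answer: dy/dx = -1·(x/y)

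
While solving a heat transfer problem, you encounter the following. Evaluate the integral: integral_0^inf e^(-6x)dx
integral_0^inf e^(-6x) dx=[-1/6 * e^(-6x)]_0^inf
=0 - (-1/6)=1/6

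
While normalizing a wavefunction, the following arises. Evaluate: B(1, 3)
B(x,y) = Γ(x)Γ(y)/Γ(x+y) = (x-1)!(y-1)!/(x+y-1)!
B(1,3) = 0!·2!/3! = 1/3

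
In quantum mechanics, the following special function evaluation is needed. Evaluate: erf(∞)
erf(∞) = 1 (the error function converges to 1)

Answer: 1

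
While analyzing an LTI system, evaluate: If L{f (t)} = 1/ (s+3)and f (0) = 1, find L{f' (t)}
L{f'(t)}=s·F(s) - f(0)=s/(s + 3) - 1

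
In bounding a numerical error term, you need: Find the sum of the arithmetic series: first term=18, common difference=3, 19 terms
Last term: a_n = 18 + (19 - 1)·3 = 72
Sum = n(a_1 + a_n)/2 = 19(18 + 72)/2 = 855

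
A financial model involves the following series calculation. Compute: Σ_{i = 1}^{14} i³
Using formula: Σ i^3=[n(n + 1)/2]²=[14·15/2]²=11025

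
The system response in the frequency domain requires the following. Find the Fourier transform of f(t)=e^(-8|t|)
Using the standard pair: F{e^(-a|t|)}=2a/(a^2+omega^2)
With a=8: F(omega)=16/(64+omega^2)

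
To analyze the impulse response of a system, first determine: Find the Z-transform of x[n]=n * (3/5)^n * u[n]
Using the property Z{n * a^n * u[n]}=az/(z-a)^2
With a=3/5: X(z)=(3/5)z/(z - 3/5)^2, |z| > 3/5

Answer: (3/5)z/(z - 3/5)^2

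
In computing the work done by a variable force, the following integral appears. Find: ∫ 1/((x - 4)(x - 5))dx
Partial fractions: 1/((x-4)(x-5)) = A/(x-4)+B/(x-5)
A = -1, B = 1
∫ [-1· 1/(x-4)+1· 1/(x-5)] dx
= (1)[ln|x-5| - ln|x-4|]+C

Answer: ln|(x-5)/(x-4)|+C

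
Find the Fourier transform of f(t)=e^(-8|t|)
Using the standard pair: F{e^(-a|t|)} = 2a/(a^2+omega^2)
With a = 8: F(omega) = 16/(64+omega^2)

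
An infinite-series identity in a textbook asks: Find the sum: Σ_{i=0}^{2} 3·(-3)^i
Geometric series: S=a(1 - r^n)/(1 - r)
a=3, r=-3, n=3
S=3(1+27)/4=21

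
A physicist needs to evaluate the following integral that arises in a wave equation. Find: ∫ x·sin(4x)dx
By parts: u = x, dv = sin(4x) dx
du = dx, v = -cos(4x)/4
= -x·cos(4x)/4+sin(4x)/4²+C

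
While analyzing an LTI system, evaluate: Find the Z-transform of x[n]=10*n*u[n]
Z{n*u[n]} = z/(z-1)^2
By linearity: Z{10*n*u[n]} = 10z/(z-1)^2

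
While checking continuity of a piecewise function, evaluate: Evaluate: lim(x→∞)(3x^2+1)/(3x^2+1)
Divide numerator and denominator by x^2:
lim (3 + 1/x^2)/(3 + 1/x^2) = 1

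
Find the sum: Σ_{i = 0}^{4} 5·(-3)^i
Geometric series: S=a(1 - r^n)/(1 - r)
a=5, r=-3, n=5
S=5(1+243)/4=305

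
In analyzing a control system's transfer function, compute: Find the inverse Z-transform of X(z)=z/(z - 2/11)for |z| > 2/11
Standard pair: z/(z-a) <-> a^n*u[n] for causal signals
With a = 2/11: x[n] = (2/11)^n*u[n]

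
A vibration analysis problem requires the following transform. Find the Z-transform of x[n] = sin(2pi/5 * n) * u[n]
Z{sin(w0*n)*u[n]}=z*sin(w0)/(z^2 - 2z*cos(w0) + 1)
With w0=2pi/5: X(z)=z*sin(2pi/5)/(z^2 - 2z*cos(2pi/5) + 1)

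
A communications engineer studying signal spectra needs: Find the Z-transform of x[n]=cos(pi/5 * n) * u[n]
Z{cos(w0*n)*u[n]}=z(z - cos(w0))/(z^2-2z*cos(w0)+1)
With w0=pi/5: X(z)=z(z - cos(pi/5))/(z^2-2z*cos(pi/5)+1)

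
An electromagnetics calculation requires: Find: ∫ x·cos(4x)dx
By parts: u = x, dv = cos(4x) dx
du = dx, v = sin(4x)/4
= x·sin(4x)/4+cos(4x)/4²+C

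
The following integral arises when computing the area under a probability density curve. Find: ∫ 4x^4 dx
Using power rule: ∫ 4x^4 dx=4/5 x^5 + C=(4/5)x^5 + C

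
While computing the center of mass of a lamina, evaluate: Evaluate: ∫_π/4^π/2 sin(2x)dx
Antiderivative: -cos(2x)/2
Evaluate at bounds: [-cos(2·π/2)/2] - [-cos(2·π/4)/2]
=(-(-1)+(0))/2=1/2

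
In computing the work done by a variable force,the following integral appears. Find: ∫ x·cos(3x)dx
By parts: u=x, dv=cos(3x) dx
du=dx, v=sin(3x)/3
=x·sin(3x)/3+cos(3x)/3²+C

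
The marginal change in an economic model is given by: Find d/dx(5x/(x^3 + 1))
Quotient rule: (f/g)'=(f'g - fg')/g²
f=5x, f'=5
g=x^3+1, g'=3x^2

Answer: (5·(x^3+1)-15x^3)/(x^3+1)²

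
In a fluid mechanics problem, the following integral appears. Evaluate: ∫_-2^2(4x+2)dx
Step 1: Find antiderivative F(x)=2x^2 + 2x
Step 2: F(2) - F(-2)=12 - (4)=8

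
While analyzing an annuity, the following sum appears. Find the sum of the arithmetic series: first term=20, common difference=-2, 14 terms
Last term: a_n = 20 + (14 - 1)·-2 = -6
Sum = n(a_1 + a_n)/2 = 14(20 + (-6))/2 = 98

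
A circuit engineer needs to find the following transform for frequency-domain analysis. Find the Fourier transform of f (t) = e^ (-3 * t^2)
The Fourier transform of a Gaussian e^(-a * t^2) is sqrt(pi/a) * e^(-omega^2/(4a)).
With a=3: F(omega)=sqrt(pi/3) * e^(-omega^2/12)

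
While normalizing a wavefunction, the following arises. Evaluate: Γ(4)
Γ(n)=(n-1)! for positive integers
Γ(4)=3!=6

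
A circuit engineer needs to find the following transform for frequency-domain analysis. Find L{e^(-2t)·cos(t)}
First shifting: L{e^(at)f(t)}=F(s-a)
L{cos(t)}=s/(s²+1)
Shift: (s+2)/((s+2)²+1)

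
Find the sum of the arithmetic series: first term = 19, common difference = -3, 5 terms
Last term: a_n=19 + (5 - 1)·-3=7
Sum=n(a_1 + a_n)/2=5(19 + 7)/2=65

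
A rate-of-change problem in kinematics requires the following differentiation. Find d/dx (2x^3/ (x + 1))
Quotient rule: (f/g)'=(f'g - fg')/g²
f=2x^3, f'=6x^2
g=x + 1, g'=1

Answer: (6x^2·(x + 1) - 2x^3)/(x + 1)²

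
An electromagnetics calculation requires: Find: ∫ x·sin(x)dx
By parts: u = x, dv = sin(x) dx
du = dx, v = -cos(x)
= -x·cos(x) + sin(x) + C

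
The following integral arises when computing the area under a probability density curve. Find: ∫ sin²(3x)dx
Using identity sin²(u) = (1 - cos(2u))/2:
∫ (1 - cos(6x))/2 dx = x/2 - sin(6x)/12+C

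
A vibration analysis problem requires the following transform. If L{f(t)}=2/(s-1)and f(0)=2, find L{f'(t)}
L{f'(t)} = s·F(s) - f(0) = 2s/(s-1)-2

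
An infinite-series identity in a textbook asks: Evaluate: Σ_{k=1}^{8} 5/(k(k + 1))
Partial fractions: 5/(k(k + 1)) = 5/k - 5/(k + 1)
Telescoping sum: 5(1 - 1/9) = 5·8/9

Answer: 40/9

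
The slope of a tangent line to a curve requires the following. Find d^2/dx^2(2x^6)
Apply power rule 2 times:
d^1: 12x^5
d^2: 60x^4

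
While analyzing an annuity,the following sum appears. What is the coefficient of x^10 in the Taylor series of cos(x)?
cos(x)=Σ (-1)^k x^(2k)/(2k)!
For x^10: (-1)^5/10!=-1/3628800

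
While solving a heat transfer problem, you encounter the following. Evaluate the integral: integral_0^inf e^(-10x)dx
integral_0^inf e^(-10x) dx = [-1/10*e^(-10x)]_0^inf
= 0 - (-1/10) = 1/10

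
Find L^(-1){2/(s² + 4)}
L^(-1){w/(s²+w²)} = sin(wt)
Here w = 2

Answer: sin(2t)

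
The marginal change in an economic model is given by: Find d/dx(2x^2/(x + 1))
Quotient rule: (f/g)'=(f'g - fg')/g²
f=2x^2, f'=4x
g=x + 1, g'=1

Answer: (4x·(x + 1) - 2x^2)/(x + 1)²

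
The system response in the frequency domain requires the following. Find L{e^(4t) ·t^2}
First shifting: L{e^(at)f(t)}=F(s-a)
L{t^2}=2/s^3
Shift s → s-4: 2/(s-4)^3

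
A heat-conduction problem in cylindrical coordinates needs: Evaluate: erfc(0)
erfc(x)=1 - erf(x); erfc(0)=1 - erf(0)=1-0=1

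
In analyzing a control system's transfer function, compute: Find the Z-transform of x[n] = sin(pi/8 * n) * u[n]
Z{sin(w0*n)*u[n]}=z*sin(w0)/(z^2-2z*cos(w0)+1)
With w0=pi/8: X(z)=z*sin(pi/8)/(z^2-2z*cos(pi/8)+1)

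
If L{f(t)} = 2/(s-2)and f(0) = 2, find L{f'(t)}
L{f'(t)} = s·F(s) - f(0) = 2s/(s-2)-2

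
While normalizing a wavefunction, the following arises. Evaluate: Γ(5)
Γ(n)=(n-1)! for positive integers
Γ(5)=4!=24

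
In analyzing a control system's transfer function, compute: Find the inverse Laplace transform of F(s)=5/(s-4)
L^(-1){5/(s-a)}=c·e^(at)
Here a=4, c=5

Answer: 5e^(4t)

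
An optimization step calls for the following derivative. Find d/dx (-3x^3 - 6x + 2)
Power rule: d/dx(ax^n)=n·a·x^(n-1)
Term by term: -9·x^2 - 6

Answer: -9x^2 - 6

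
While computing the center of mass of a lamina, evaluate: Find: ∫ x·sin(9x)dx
By parts: u = x, dv = sin(9x) dx
du = dx, v = -cos(9x)/9
= -x·cos(9x)/9+sin(9x)/9²+C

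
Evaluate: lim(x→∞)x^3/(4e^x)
Apply L'Hôpital 3 times (∞/∞ each time):
Eventually get 3!/(4e^x) → 0

Answer: 0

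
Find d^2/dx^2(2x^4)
Apply power rule 2 times:
d^1: 8x^3
d^2: 24x^2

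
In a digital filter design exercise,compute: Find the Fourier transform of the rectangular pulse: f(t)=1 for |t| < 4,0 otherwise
F(omega)=integral from -4 to 4 of e^(-j * omega * t) dt
=2 * sin(4 * omega)/omega=8 * sinc(4 * omega/pi)

Answer: 2 * sin(4 * omega)/omega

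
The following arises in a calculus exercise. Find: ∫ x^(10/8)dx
Power rule: ∫ x^(5/4) dx=x^(9/4)/(9/4) + C

Answer: (4/9)·x^(9/4) + C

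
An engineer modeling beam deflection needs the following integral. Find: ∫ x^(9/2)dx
Power rule: ∫ x^(9/2) dx=x^(11/2)/(11/2)+C

Answer: (2/11)·x^(11/2)+C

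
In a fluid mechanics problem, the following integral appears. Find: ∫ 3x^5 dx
Using power rule: ∫ 3x^5 dx = 3/6 x^6+C = (1/2)x^6+C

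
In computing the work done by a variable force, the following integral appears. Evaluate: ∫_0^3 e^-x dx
Antiderivative: -e^-x
Evaluate: -(e^-3 - 1)

Answer: (e^-3 - 1)/(-1)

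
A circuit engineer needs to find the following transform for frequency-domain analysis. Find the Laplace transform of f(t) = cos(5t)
L{cos(wt)} = s/(s²+w²)
L{cos(5t)} = s/(s²+25)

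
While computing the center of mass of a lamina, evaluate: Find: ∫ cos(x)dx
Using standard integral: ∫ cos(x) dx=sin(x)+C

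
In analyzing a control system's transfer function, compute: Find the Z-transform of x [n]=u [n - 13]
Using the time-shift property: Z{u[n-13]}=z^(-13) * z/(z-1)
=z^(-12)/(z-1)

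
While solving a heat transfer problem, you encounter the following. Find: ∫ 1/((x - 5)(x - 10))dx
Partial fractions: 1/((x-5)(x-10)) = A/(x-5)+B/(x-10)
A = -1/5, B = 1/5
∫ [-1/5· 1/(x-5)+1/5· 1/(x-10)] dx
= (1/5)[ln|x-10| - ln|x-5|]+C

Answer: (1/5)·ln|(x-10)/(x-5)|+C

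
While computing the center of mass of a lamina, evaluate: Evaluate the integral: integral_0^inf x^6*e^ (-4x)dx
This is a Gamma integral. Substitute u = 4x (du = 4 dx):
integral_0^inf x^6*e^(-4x) dx = (1/4^7) integral_0^inf u^6*e^(-u) du
= Gamma(7)/4^7 = 6!/4^7 = 720/16384

Answer: 45/1024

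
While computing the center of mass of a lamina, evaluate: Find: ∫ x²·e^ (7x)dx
Integration by parts twice:
First: u=x², dv=e^(7x) dx => x²e^(7x)/7 - (2/7)∫ xe^(7x) dx
Second (∫ xe^(7x) dx): xe^(7x)/7 - e^(7x)/49
Combining: e^(7x)(x²/7 - 2x/49 + 2/343) + C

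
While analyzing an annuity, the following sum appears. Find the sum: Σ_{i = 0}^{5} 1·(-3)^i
Geometric series: S = a(1 - r^n)/(1 - r)
a = 1, r = -3, n = 6
S = 1(1 - 729)/4 = -182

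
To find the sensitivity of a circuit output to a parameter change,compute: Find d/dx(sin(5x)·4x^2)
Product rule: (fg)' = f'g+fg'
f = sin(5x), f' = 5·cos(5x)
g = 4x^2, g' = 8x

Answer: 20·cos(5x)·x^2+8·sin(5x)·x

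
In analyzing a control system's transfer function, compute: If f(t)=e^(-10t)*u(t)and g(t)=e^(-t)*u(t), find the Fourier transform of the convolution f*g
By the convolution theorem: F{f*g}=F(omega)*G(omega)
F(omega)=1/(10 + j*omega), G(omega)=1/(1 + j*omega)
F{f*g}=1/((10 + j*omega)(1 + j*omega))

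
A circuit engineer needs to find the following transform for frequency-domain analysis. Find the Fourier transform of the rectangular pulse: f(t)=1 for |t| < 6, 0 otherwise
F(omega) = integral from -6 to 6 of e^(-j*omega*t) dt
= 2*sin(6*omega)/omega = 12*sinc(6*omega/pi)

Answer: 2*sin(6*omega)/omega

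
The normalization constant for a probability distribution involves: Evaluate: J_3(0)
J_n(0)=0 for all n > 0 (Bessel function of first kind)
J_3(0)=0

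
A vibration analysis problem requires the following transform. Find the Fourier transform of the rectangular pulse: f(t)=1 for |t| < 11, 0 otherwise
F(omega)=integral from -11 to 11 of e^(-j*omega*t) dt
=2*sin(11*omega)/omega=22*sinc(11*omega/pi)

Answer: 2*sin(11*omega)/omega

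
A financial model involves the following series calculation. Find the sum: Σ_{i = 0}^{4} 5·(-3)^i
Geometric series: S = a(1 - r^n)/(1 - r)
a = 5, r = -3, n = 5
S = 5(1+243)/4 = 305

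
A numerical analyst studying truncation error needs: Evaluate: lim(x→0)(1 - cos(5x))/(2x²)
Using 1-cos(u) ≈ u²/2 for small u:
(1-cos(5x)) ≈ (5x)²/2=25x²/2
So limit=25/(2·2)=25/4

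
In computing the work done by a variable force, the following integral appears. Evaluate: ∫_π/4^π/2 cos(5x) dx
Antiderivative: sin(5x)/5
Evaluate at bounds: [sin(5·π/2)/5] - [sin(5·π/4)/5]
=((1) - (-√2/2))/5=1/5 + √2/10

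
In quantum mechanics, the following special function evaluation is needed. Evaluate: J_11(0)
J_n(0) = 0 for all n > 0 (Bessel function of first kind)
J_11(0) = 0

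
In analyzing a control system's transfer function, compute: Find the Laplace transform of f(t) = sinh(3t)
L{sinh(at)}=a/(s²-a²)
L{sinh(3t)}=3/(s²-9)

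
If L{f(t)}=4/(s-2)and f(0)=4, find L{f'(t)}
L{f'(t)} = s·F(s) - f(0) = 4s/(s-2)-4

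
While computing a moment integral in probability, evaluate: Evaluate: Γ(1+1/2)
Γ(n + 1/2)=(2n)!√π/(4^n·n!)
=2√π/(4·1)=(1/2)·√π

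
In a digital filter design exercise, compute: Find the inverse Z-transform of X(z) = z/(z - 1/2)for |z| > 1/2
Standard pair: z/(z-a) <-> a^n*u[n] for causal signals
With a = 1/2: x[n] = (1/2)^n*u[n]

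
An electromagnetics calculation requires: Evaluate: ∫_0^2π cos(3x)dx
Antiderivative: sin(3x)/3
Evaluate at bounds: [sin(3·2π)/3] - [sin(3·0)/3]
=((0) - (0))/3=0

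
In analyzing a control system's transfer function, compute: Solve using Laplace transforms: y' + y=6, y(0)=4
Take L of both sides: sY(s)-4+Y(s)=6/s
Y(s)(s+1)=6/s+4
Y(s)=6/(s(s+1))+4/(s+1)
Partial fractions: 6/(s(s+1))=6/s - 6/(s+1)
So Y(s)=6/s - 2/(s+1)
Inverse transform (L^(-1){1/s}=1, L^(-1){1/(s+1)}=e^(-t)):

Answer: y(t)=6-2·e^(-t)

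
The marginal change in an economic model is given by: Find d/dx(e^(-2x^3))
Chain rule: d/dx[e^u]=e^u · u' where u=-2x^3
u'=-6x^2

Answer: -6x^2·e^(-2x^3)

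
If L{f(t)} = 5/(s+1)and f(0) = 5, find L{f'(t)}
L{f'(t)} = s·F(s) - f(0) = 5s/(s+1)-5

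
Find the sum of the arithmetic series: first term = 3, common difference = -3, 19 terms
Last term: a_n=3 + (19 - 1)·-3=-51
Sum=n(a_1 + a_n)/2=19(3 + (-51))/2=-456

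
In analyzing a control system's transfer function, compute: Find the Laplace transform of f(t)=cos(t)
L{cos(wt)} = s/(s² + w²)
L{cos(t)} = s/(s² + 1)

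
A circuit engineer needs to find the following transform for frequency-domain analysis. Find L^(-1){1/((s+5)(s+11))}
Partial fractions: 1/((s + 5)(s + 11)) = A/(s + 5) + B/(s + 11)
Cover-up: A = 1/(s + 11)|_{s = -5} = 1/6; B = 1/(s + 5)|_{s = -11} = -1/6
L^(-1) = (1/6)e^(-5t) - (1/6)e^(-11t)

Answer: (1/6)(e^(-5t) - e^(-11t))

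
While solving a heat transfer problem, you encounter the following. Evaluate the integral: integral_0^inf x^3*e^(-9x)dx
This is a Gamma integral. Substitute u=9x (du=9 dx):
integral_0^inf x^3 * e^(-9x) dx=(1/9^4) integral_0^inf u^3 * e^(-u) du
=Gamma(4)/9^4=3!/9^4=6/6561

Answer: 2/2187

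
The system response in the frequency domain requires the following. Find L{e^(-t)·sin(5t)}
First shifting: L{e^(at)f(t)}=F(s-a)
L{sin(5t)}=5/(s² + 25)
Shift: 5/((s + 1)² + 25)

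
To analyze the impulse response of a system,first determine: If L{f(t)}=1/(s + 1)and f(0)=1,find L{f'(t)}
L{f'(t)} = s·F(s) - f(0) = s/(s+1)-1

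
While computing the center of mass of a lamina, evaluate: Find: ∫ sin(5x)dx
Using substitution u=5x: ∫ sin(u) du/5=-cos(u)/5 + C

Answer: (-1/5)cos(5x) + C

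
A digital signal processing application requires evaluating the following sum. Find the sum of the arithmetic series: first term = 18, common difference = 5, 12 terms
Last term: a_n = 18+(12-1)·5 = 73
Sum = n(a_1+a_n)/2 = 12(18+73)/2 = 546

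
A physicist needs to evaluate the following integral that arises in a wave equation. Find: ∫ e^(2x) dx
Since d/dx[e^(2x)] = 2e^(2x), we get 1/2 e^(2x)+C

Answer: (1/2)e^(2x)+C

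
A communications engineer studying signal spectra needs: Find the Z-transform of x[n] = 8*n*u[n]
Z{n * u[n]}=z/(z-1)^2
By linearity: Z{8 * n * u[n]}=8z/(z-1)^2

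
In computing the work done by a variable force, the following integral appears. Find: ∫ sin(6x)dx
Using substitution u = 6x: ∫ sin(u) du/6 = -cos(u)/6 + C

Answer: (-1/6)cos(6x) + C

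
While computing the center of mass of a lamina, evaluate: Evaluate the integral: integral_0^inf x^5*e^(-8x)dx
This is a Gamma integral. Substitute u = 8x (du = 8 dx):
integral_0^inf x^5*e^(-8x) dx = (1/8^6) integral_0^inf u^5*e^(-u) du
= Gamma(6)/8^6 = 5!/8^6 = 120/262144

Answer: 15/32768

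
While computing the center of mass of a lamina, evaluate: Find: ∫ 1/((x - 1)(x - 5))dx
Partial fractions: 1/((x-1)(x-5)) = A/(x-1)+B/(x-5)
A = -1/4, B = 1/4
∫ [-1/4· 1/(x-1)+1/4· 1/(x-5)] dx
= (1/4)[ln|x-5| - ln|x-1|]+C

Answer: (1/4)·ln|(x-5)/(x-1)|+C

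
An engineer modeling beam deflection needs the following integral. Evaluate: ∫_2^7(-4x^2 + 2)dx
Step 1: Find antiderivative F(x) = (-4/3)x^3+2x
Step 2: F(7) - F(2) = -1330/3 - (-20/3) = -1310/3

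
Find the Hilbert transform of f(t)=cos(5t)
The Hilbert transform shifts each frequency component by -pi/2.
H{cos(wt)}=sin(wt)
With w=5: H{cos(5t)}=sin(5t)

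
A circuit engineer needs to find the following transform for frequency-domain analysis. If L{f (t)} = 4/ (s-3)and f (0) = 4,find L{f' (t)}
L{f'(t)} = s·F(s) - f(0) = 4s/(s-3)-4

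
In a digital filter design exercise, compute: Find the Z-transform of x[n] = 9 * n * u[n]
Z{n*u[n]}=z/(z-1)^2
By linearity: Z{9*n*u[n]}=9z/(z-1)^2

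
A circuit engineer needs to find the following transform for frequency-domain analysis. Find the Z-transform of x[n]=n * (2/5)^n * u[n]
Using the property Z{n*a^n*u[n]}=az/(z-a)^2
With a=2/5: X(z)=(2/5)z/(z - 2/5)^2, |z| > 2/5

Answer: (2/5)z/(z - 2/5)^2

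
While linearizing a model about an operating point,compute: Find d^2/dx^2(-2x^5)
Apply power rule 2 times:
d^1: -10x^4
d^2: -40x^3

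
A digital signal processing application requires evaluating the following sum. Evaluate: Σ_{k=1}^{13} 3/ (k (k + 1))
Partial fractions: 3/(k(k + 1)) = 3/k - 3/(k + 1)
Telescoping sum: 3(1 - 1/14) = 3·13/14

Answer: 39/14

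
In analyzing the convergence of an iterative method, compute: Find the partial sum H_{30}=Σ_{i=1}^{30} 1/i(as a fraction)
H_30 = 1 + 1/2 + 1/3 + ... + 1/30
= 9304682830147/2329089562800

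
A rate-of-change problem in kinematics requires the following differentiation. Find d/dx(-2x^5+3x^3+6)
Power rule: d/dx(ax^n)=n·a·x^(n-1)
Term by term: -10·x^4+9·x^2

Answer: -10x^4+9x^2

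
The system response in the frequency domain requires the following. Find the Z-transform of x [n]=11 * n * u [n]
Z{n*u[n]} = z/(z-1)^2
By linearity: Z{11*n*u[n]} = 11z/(z-1)^2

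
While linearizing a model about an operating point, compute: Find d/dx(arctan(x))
d/dx[arctan(u)]=u'/(1 + u²), u=x, u'=1

Answer: 1/(1 + x²)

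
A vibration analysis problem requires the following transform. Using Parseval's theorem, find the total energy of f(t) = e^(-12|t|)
Parseval's theorem: E=integral |f(t)|^2 dt=(1/2pi) integral |F(omega)|^2 domega
E=integral_{-inf}^{inf} e^(-24|t|) dt=2*integral_0^inf e^(-24t) dt=2/(2*12)=1/12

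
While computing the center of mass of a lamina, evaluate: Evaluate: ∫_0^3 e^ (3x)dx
Antiderivative: (1/3)e^(3x)
Evaluate: (1/3)(e^9-1)

Answer: (e^9-1)/3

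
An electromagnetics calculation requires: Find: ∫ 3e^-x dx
Since d/dx[e^-x] = - e^-x, we get -3e^-x + C

Answer: -3e^-x + C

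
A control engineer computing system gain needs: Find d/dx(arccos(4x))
d/dx[arccos(u)] = -u'/√(1-u²), u = 4x, u' = 4

Answer: -4/√(1 - 16x²)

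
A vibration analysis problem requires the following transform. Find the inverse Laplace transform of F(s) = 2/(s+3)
L^(-1){2/(s-a)} = c·e^(at)
Here a = -3, c = 2

Answer: 2e^(-3t)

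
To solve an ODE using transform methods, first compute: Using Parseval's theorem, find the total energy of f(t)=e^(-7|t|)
Parseval's theorem: E=integral |f(t)|^2 dt=(1/2pi) integral |F(omega)|^2 domega
E=integral_{-inf}^{inf} e^(-14|t|) dt=2*integral_0^inf e^(-14t) dt=2/(2*7)=1/7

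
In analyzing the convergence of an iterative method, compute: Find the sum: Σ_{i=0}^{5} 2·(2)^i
Geometric series: S = a(1 - r^n)/(1 - r)
a = 2, r = 2, n = 6
S = 2(1-64)/-1 = 126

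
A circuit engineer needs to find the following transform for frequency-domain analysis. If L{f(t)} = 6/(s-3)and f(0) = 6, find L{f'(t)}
L{f'(t)} = s·F(s) - f(0) = 6s/(s-3) - 6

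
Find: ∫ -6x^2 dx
Using power rule: ∫ -6x^2 dx=-6/3 x^3+C=-2x^3+C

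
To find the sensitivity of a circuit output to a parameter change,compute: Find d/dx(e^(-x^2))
Chain rule: d/dx[e^u]=e^u · u' where u=-x^2
u'=-2x

Answer: -2x·e^(-x^2)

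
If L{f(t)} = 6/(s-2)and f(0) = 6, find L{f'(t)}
L{f'(t)} = s·F(s) - f(0) = 6s/(s-2)-6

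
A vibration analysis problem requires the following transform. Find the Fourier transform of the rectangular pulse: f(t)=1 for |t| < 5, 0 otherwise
F(omega)=integral from -5 to 5 of e^(-j * omega * t) dt
=2 * sin(5 * omega)/omega=10 * sinc(5 * omega/pi)

Answer: 2 * sin(5 * omega)/omega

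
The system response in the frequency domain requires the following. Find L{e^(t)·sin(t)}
First shifting: L{e^(at)f(t)}=F(s-a)
L{sin(t)}=1/(s² + 1)
Shift: 1/((s-1)² + 1)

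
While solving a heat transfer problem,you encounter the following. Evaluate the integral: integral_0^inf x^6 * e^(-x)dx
This is a Gamma integral. Substitute u=1x:
integral_0^inf x^6 * e^(-x) dx=(1/1^7) integral_0^inf u^6 * e^(-u) du
=Gamma(7)/1^7=6!/1^7=720/1

Answer: 720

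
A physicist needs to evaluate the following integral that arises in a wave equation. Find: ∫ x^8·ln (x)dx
By parts: u=ln(x), dv=x^8 dx
du=1/x dx, v=x^9/9
=x^9·ln(x)/9 - ∫ x^8/9 dx
=x^9·ln(x)/9 - x^9/81 + C

Answer: x^9(ln(x)/9 - 1/81) + C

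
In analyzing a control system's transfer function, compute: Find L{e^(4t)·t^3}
First shifting: L{e^(at)f(t)}=F(s-a)
L{t^3}=6/s^4
Shift s → s-4: 6/(s-4)^4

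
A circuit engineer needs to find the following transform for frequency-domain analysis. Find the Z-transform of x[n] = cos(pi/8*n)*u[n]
Z{cos(w0*n)*u[n]} = z(z - cos(w0))/(z^2 - 2z*cos(w0) + 1)
With w0 = pi/8: X(z) = z(z - cos(pi/8))/(z^2 - 2z*cos(pi/8) + 1)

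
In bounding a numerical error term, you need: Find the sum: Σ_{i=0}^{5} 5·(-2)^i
Geometric series: S = a(1 - r^n)/(1 - r)
a = 5, r = -2, n = 6
S = 5(1-64)/3 = -105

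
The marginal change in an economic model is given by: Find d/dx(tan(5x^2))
Chain rule: d/dx[tan(u)]=sec²(u)·u' where u=5x^2
u'=10x

Answer: 10x·sec²(5x^2)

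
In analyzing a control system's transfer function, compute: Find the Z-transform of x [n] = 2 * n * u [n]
Z{n*u[n]}=z/(z-1)^2
By linearity: Z{2*n*u[n]}=2z/(z-1)^2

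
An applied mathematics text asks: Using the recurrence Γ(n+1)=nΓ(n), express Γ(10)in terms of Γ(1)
Γ(10)=9Γ(9)=9·8Γ(8)=...=9!·Γ(1)=362880·Γ(1)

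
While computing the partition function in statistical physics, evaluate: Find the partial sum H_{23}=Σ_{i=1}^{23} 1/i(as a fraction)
H_23=1 + 1/2 + 1/3 + ... + 1/23
=444316699/118982864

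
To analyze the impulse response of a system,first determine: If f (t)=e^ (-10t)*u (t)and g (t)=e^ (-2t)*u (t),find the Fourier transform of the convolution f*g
By the convolution theorem: F{f*g}=F(omega)*G(omega)
F(omega)=1/(10+j*omega), G(omega)=1/(2+j*omega)
F{f*g}=1/((10+j*omega)(2+j*omega))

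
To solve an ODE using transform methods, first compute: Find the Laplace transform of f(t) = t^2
L{t^n}=n!/s^(n + 1)
L{t^2}=2!/s^3=2/s^3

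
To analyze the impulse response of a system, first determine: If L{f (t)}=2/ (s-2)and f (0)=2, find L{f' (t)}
L{f'(t)} = s·F(s) - f(0) = 2s/(s-2)-2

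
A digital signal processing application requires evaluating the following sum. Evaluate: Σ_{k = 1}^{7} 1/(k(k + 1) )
Partial fractions: 1/(k(k+1)) = 1/k - 1/(k+1)
Telescoping sum: 1(1-1/8) = 1·7/8

Answer: 7/8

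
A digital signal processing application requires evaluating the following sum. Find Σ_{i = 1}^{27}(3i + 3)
= 3·Σ i + 3·27 = 3·378 + 81 = 1215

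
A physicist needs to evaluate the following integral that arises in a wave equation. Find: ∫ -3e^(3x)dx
Since d/dx[e^(3x)] = 3e^(3x), we get -1 e^(3x)+C

Answer: -e^(3x)+C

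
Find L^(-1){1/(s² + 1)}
L^(-1){w/(s² + w²)} = sin(wt)
Here w = 1

Answer: sin(t)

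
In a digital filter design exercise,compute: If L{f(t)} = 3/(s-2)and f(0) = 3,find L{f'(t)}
L{f'(t)} = s·F(s) - f(0) = 3s/(s-2) - 3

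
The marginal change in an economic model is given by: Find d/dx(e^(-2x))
Chain rule: d/dx[e^u]=e^u · u' where u=-2x
u'=-2

Answer: -2·e^(-2x)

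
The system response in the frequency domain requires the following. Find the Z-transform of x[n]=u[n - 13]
Using the time-shift property: Z{u[n-13]}=z^(-13) * z/(z-1)
=z^(-12)/(z-1)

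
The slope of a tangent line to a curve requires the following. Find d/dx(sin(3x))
Chain rule: d/dx[sin(u)]=cos(u)·u' where u=3x
u'=3

Answer: 3·cos(3x)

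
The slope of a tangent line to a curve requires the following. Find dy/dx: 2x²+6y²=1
Differentiate: 4x + 12y·(dy/dx)=0
dy/dx=-4x/(12y)=-(1/3)·(x/y)

Answer: dy/dx=-(1/3)·(x/y)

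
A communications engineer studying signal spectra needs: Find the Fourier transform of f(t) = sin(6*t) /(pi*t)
sin(W * t)/(pi * t) = (W/pi) * sinc(W * t/pi) is the impulse response of the ideal low-pass filter with cutoff W (here W = 6).
Its Fourier transform is a rectangular function:
F(omega) = 1 for |omega| < 6, 0 otherwise

Answer: rect(omega/12) [i.e., 1 for |omega| < 6, 0 otherwise]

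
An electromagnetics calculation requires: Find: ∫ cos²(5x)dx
Using identity cos²(u) = (1 + cos(2u))/2:
∫ (1 + cos(10x))/2 dx = x/2 + sin(10x)/20 + C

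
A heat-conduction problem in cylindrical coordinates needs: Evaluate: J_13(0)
J_n(0)=0 for all n > 0 (Bessel function of first kind)
J_13(0)=0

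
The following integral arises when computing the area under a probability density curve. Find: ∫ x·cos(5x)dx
By parts: u = x, dv = cos(5x) dx
du = dx, v = sin(5x)/5
= x·sin(5x)/5 + cos(5x)/5² + C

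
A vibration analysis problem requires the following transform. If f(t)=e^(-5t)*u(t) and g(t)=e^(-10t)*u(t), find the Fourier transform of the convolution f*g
By the convolution theorem: F{f * g}=F(omega) * G(omega)
F(omega)=1/(5+j * omega), G(omega)=1/(10+j * omega)
F{f * g}=1/((5+j * omega)(10+j * omega))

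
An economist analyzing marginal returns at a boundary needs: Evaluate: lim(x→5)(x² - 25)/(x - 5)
Factor: (x² - 25)=(x-5)(x + 5)
Cancel (x-5): lim(x→5) (x + 5)=10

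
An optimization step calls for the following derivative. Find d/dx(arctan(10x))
d/dx[arctan(u)] = u'/(1+u²), u = 10x, u' = 10

Answer: 10/(1+100x²)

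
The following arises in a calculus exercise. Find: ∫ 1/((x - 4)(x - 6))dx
Partial fractions: 1/((x-4)(x-6))=A/(x-4) + B/(x-6)
A=-1/2, B=1/2
∫ [-1/2· 1/(x-4) + 1/2· 1/(x-6)] dx
=(1/2)[ln|x-6| - ln|x-4|] + C

Answer: (1/2)·ln|(x-6)/(x-4)| + C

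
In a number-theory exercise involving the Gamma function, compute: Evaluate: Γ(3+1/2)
Γ(n+1/2) = (2n)!√π/(4^n·n!)
= 720√π/(64·6) = (15/8)·√π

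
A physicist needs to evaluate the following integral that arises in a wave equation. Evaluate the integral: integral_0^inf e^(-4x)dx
integral_0^inf e^(-4x) dx=[-1/4*e^(-4x)]_0^inf
=0 - (-1/4)=1/4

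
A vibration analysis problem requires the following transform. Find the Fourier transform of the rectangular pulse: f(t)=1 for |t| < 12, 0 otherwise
F(omega)=integral from -12 to 12 of e^(-j*omega*t) dt
=2*sin(12*omega)/omega=24*sinc(12*omega/pi)

Answer: 2*sin(12*omega)/omega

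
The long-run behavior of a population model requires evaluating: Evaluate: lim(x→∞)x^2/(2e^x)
Apply L'Hôpital 2 times (∞/∞ each time):
Eventually get 2!/(2e^x) → 0

Answer: 0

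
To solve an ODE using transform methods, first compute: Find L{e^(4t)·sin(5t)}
First shifting: L{e^(at)f(t)}=F(s-a)
L{sin(5t)}=5/(s²+25)
Shift: 5/((s-4)²+25)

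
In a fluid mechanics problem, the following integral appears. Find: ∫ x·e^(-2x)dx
Integration by parts: u=x, dv=e^(-2x) dx
du=dx, v=e^(-2x)/(-2)
=x·e^(-2x)/(-2) - ∫ e^(-2x)/(-2) dx
=x·e^(-2x)/(-2) - e^(-2x)/4+C

Answer: e^(-2x)(x/(-2)-1/4)+C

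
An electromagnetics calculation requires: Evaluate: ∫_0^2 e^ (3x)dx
Antiderivative: (1/3)e^(3x)
Evaluate: (1/3)(e^6-1)

Answer: (e^6-1)/3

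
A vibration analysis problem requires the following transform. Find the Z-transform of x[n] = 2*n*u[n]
Z{n*u[n]}=z/(z-1)^2
By linearity: Z{2*n*u[n]}=2z/(z-1)^2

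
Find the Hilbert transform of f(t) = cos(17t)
The Hilbert transform shifts each frequency component by -pi/2.
H{cos(wt)}=sin(wt)
With w=17: H{cos(17t)}=sin(17t)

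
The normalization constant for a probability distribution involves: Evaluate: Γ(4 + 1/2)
Γ(n+1/2) = (2n)!√π/(4^n·n!)
= 40320√π/(256·24) = (105/16)·√π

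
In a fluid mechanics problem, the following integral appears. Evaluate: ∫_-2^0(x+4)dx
Step 1: Find antiderivative F(x)=(1/2)x^2 + 4x
Step 2: F(0) - F(-2)=0 - (-6)=6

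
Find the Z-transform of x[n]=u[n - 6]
Using the time-shift property: Z{u[n-6]}=z^(-6)*z/(z-1)
=z^(-5)/(z-1)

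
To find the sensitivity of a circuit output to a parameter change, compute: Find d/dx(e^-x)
Chain rule: d/dx[e^u] = e^u · u' where u = -x
u' = -1

Answer: -1·e^-x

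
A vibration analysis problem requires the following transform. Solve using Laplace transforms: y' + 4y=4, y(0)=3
Take L of both sides: sY(s)-3+4Y(s) = 4/s
Y(s)(s+4) = 4/s+3
Y(s) = 4/(s(s+4))+3/(s+4)
Partial fractions: 4/(s(s+4)) = 1/s - 1/(s+4)
So Y(s) = 1/s+2/(s+4)
Inverse transform (L^(-1){1/s} = 1, L^(-1){1/(s+4)} = e^(-4t)):

Answer: y(t) = 1+2·e^(-4t)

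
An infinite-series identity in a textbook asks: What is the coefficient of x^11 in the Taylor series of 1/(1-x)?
1/(1-x) = Σ x^n for |x|<1
All coefficients are 1

Answer: 1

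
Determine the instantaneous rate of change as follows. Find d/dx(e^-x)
Chain rule: d/dx[e^u] = e^u · u' where u = -x
u' = -1

Answer: -1·e^-x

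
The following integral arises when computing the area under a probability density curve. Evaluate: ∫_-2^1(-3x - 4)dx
Step 1: Find antiderivative F(x)=(-3/2)x^2-4x
Step 2: F(1) - F(-2)=-11/2 - (2)=-15/2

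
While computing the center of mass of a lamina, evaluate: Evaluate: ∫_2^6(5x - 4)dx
Step 1: Find antiderivative F(x) = (5/2)x^2-4x
Step 2: F(6) - F(2) = 66 - (2) = 64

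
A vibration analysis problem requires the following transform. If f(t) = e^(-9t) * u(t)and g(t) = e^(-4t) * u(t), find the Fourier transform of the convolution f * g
By the convolution theorem: F{f * g}=F(omega) * G(omega)
F(omega)=1/(9 + j * omega), G(omega)=1/(4 + j * omega)
F{f * g}=1/((9 + j * omega)(4 + j * omega))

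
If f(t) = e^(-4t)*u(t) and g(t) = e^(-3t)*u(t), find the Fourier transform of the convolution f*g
By the convolution theorem: F{f * g}=F(omega) * G(omega)
F(omega)=1/(4 + j * omega), G(omega)=1/(3 + j * omega)
F{f * g}=1/((4 + j * omega)(3 + j * omega))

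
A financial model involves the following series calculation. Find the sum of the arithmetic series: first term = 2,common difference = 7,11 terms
Last term: a_n = 2 + (11 - 1)·7 = 72
Sum = n(a_1 + a_n)/2 = 11(2 + 72)/2 = 407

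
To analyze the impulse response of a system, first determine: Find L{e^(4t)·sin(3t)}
First shifting: L{e^(at)f(t)}=F(s-a)
L{sin(3t)}=3/(s²+9)
Shift: 3/((s-4)²+9)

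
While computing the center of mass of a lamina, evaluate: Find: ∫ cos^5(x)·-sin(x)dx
Let u = cos(x), du = -sin(x) dx
∫ u^5 du = u^6/6 + C

Answer: cos^6(x)/6 + C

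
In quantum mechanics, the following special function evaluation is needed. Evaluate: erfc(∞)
erfc(x) = 1 - erf(x); erfc(∞) = 1 - erf(∞) = 1-1 = 0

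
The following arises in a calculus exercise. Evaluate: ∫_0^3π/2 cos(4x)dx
Antiderivative: sin(4x)/4
Evaluate at bounds: [sin(4·3π/2)/4] - [sin(4·0)/4]
= ((0) - (0))/4 = 0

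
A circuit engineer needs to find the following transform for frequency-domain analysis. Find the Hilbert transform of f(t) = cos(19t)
The Hilbert transform shifts each frequency component by -pi/2.
H{cos(wt)}=sin(wt)
With w=19: H{cos(19t)}=sin(19t)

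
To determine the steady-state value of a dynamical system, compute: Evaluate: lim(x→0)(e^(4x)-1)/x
L'Hôpital (0/0): lim 4e^(4x)/1 = 4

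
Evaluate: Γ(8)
Γ(n) = (n-1)! for positive integers
Γ(8) = 7! = 5040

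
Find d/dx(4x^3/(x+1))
Quotient rule: (f/g)' = (f'g - fg')/g²
f = 4x^3, f' = 12x^2
g = x + 1, g' = 1

Answer: (12x^2·(x + 1) - 4x^3)/(x + 1)²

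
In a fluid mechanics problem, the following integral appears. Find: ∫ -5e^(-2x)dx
Since d/dx[e^(-2x)] = -2e^(-2x), we get 5/2 e^(-2x)+C

Answer: (5/2)e^(-2x)+C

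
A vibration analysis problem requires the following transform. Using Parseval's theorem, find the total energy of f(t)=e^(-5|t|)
Parseval's theorem: E=integral |f(t)|^2 dt=(1/2pi) integral |F(omega)|^2 domega
E=integral_{-inf}^{inf} e^(-10|t|) dt=2*integral_0^inf e^(-10t) dt=2/(2*5)=1/5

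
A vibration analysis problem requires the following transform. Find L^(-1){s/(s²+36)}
L^(-1){s/(s²+w²)}=cos(wt)
Here w=6

Answer: cos(6t)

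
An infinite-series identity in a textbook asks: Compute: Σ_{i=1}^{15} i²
Using formula: Σ i^2 = n(n+1)(2n+1)/6 = 15·16·31/6 = 1240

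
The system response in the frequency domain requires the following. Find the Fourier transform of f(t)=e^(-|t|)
Using the standard pair: F{e^(-a|t|)}=2a/(a^2+omega^2)
With a=1: F(omega)=2/(1+omega^2)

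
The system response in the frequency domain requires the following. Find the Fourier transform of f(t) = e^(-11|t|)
Using the standard pair: F{e^(-a|t|)}=2a/(a^2+omega^2)
With a=11: F(omega)=22/(121+omega^2)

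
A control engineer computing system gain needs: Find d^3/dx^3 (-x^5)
Apply power rule 3 times:
d^1: -5x^4
d^2: -20x^3
d^3: -60x^2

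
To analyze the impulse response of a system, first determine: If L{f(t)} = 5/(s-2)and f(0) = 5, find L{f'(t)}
L{f'(t)} = s·F(s) - f(0) = 5s/(s-2) - 5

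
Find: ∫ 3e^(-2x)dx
Since d/dx[e^(-2x)] = -2e^(-2x), we get -3/2 e^(-2x) + C

Answer: (-3/2)e^(-2x) + C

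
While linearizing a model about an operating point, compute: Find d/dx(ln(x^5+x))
Chain rule: d/dx[ln(u)] = u'/u where u = x^5 + x
u' = 5x^4 + 1

Answer: (5x^4 + 1)/(x^5 + x)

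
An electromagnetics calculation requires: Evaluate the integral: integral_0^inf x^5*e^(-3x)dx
This is a Gamma integral. Substitute u = 3x (du = 3 dx):
integral_0^inf x^5*e^(-3x) dx = (1/3^6) integral_0^inf u^5*e^(-u) du
= Gamma(6)/3^6 = 5!/3^6 = 120/729

Answer: 40/243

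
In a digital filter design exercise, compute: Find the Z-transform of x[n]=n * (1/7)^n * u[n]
Using the property Z{n*a^n*u[n]}=az/(z-a)^2
With a=1/7: X(z)=(1/7)z/(z - 1/7)^2, |z| > 1/7

Answer: (1/7)z/(z - 1/7)^2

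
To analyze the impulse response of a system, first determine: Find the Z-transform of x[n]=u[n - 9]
Using the time-shift property: Z{u[n-9]}=z^(-9) * z/(z-1)
=z^(-8)/(z-1)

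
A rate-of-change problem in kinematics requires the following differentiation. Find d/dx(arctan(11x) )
d/dx[arctan(u)]=u'/(1+u²), u=11x, u'=11

Answer: 11/(1+121x²)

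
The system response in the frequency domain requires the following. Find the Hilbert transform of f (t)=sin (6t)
The Hilbert transform shifts each frequency component by -pi/2.
H{sin(wt)} = -cos(wt)
With w = 6: H{sin(6t)} = -cos(6t)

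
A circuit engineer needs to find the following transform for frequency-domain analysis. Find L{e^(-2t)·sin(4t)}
First shifting: L{e^(at)f(t)}=F(s-a)
L{sin(4t)}=4/(s² + 16)
Shift: 4/((s + 2)² + 16)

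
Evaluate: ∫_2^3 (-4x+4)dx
Step 1: Find antiderivative F(x) = -2x^2+4x
Step 2: F(3) - F(2) = -6 - (0) = -6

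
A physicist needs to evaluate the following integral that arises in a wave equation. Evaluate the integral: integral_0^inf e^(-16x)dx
integral_0^inf e^(-16x) dx = [-1/16*e^(-16x)]_0^inf
= 0 - (-1/16) = 1/16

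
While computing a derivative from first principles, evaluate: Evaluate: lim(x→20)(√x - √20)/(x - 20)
Multiply by conjugate (√x + √20)/(√x + √20):
=(x - 20)/((x - 20)(√x + √20))=1/(√x + √20)
As x → 20: 1/(2√20)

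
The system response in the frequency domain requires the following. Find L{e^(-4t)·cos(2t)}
First shifting: L{e^(at)f(t)} = F(s-a)
L{cos(2t)} = s/(s² + 4)
Shift: (s + 4)/((s + 4)² + 4)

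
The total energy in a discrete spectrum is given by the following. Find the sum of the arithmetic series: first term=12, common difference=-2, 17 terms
Last term: a_n=12 + (17 - 1)·-2=-20
Sum=n(a_1 + a_n)/2=17(12 + (-20))/2=-68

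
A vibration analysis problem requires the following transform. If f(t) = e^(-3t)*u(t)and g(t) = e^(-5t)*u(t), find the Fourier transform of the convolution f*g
By the convolution theorem: F{f * g} = F(omega) * G(omega)
F(omega) = 1/(3+j * omega), G(omega) = 1/(5+j * omega)
F{f * g} = 1/((3+j * omega)(5+j * omega))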